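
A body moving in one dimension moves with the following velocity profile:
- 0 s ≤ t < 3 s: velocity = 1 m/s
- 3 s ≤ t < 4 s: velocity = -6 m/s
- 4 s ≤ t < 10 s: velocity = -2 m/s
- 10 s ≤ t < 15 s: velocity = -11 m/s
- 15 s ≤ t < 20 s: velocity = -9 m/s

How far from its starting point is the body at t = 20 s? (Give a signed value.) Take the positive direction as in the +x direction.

-115 m

Displacement is the signed area under the v-t curve.
0–3 s: 1 × 3 = 3 m
3–4 s: -6 × 1 = -6 m
4–10 s: -2 × 6 = -12 m
10–15 s: -11 × 5 = -55 m
15–20 s: -9 × 5 = -45 m
Net displacement = -115 m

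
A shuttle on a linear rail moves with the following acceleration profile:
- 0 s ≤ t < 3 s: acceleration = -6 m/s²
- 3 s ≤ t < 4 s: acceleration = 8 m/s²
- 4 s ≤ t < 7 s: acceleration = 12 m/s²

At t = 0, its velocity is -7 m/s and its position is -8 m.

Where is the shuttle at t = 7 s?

On each constant-a segment, Δv = aΔt and Δx = v₀Δt + ½aΔt²; chain segment to segment.
0–3 s: v starts -7 m/s; Δx = -7·3 + ½·-6·3² = -48 m; v ends -25 m/s.
3–4 s: v starts -25 m/s; Δx = -25·1 + ½·8·1² = -21 m; v ends -17 m/s.
4–7 s: v starts -17 m/s; Δx = -17·3 + ½·12·3² = 3 m; v ends 19 m/s.
x(7) = -8 + Σ Δx = -74 m.

-74 m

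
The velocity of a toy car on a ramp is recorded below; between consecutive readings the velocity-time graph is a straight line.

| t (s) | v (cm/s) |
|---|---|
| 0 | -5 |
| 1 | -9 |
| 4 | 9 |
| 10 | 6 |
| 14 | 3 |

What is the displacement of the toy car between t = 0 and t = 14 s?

Net displacement equals the area under the velocity-time graph (areas below the axis count negative).
0–1 s: ½(-5 + -9)(1) = -7 cm
1–4 s: ½(-9 + 9)(3) = 0 cm
4–10 s: ½(9 + 6)(6) = 45 cm
10–14 s: ½(6 + 3)(4) = 18 cm
Net displacement = 56 cm

56 cm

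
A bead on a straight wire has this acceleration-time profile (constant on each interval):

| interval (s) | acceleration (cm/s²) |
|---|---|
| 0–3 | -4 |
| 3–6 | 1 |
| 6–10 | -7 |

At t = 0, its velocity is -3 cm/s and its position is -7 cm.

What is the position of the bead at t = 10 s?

-178.5 cm

On each constant-a segment, Δv = aΔt and Δx = v₀Δt + ½aΔt²; chain segment to segment.
0–3 s: v starts -3 cm/s; Δx = -3·3 + ½·-4·3² = -27 cm; v ends -15 cm/s.
3–6 s: v starts -15 cm/s; Δx = -15·3 + ½·1·3² = -40.5 cm; v ends -12 cm/s.
6–10 s: v starts -12 cm/s; Δx = -12·4 + ½·-7·4² = -104 cm; v ends -40 cm/s.
x(10) = -7 + Σ Δx = -178.5 cm.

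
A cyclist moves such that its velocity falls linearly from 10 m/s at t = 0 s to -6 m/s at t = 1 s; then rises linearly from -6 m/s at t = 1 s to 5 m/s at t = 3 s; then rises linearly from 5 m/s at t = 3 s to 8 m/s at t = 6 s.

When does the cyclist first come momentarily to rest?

v changes sign on 0–1 s (from 10 to -6); the graph is linear there, so v = 0 at t = 0 + (-10)·(1 − 0)/(-6 − 10) = 0.625 s.

t = 0.625 s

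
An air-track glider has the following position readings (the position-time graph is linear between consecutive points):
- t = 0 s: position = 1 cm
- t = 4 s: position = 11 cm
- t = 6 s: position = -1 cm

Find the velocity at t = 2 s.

Velocity is the slope of the x-t graph on 0–4 s: (11 − 1)/(4 − 0) = 2.5 cm/s.

2.5 cm/s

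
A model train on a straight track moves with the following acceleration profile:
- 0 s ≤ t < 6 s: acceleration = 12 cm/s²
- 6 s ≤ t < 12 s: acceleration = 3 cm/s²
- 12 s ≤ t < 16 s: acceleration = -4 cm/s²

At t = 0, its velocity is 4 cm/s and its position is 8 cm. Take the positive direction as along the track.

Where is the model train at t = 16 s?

On each constant-a segment, Δv = aΔt and Δx = v₀Δt + ½aΔt²; chain segment to segment.
0–6 s: v starts 4 cm/s; Δx = 4·6 + ½·12·6² = 240 cm; v ends 76 cm/s.
6–12 s: v starts 76 cm/s; Δx = 76·6 + ½·3·6² = 510 cm; v ends 94 cm/s.
12–16 s: v starts 94 cm/s; Δx = 94·4 + ½·-4·4² = 344 cm; v ends 78 cm/s.
x(16) = 8 + Σ Δx = 1102 cm.

1102 cm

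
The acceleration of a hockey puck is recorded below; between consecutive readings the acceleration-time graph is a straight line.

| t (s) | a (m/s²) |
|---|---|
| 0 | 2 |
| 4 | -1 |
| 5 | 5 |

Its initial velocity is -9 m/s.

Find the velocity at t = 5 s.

Δv equals the area under the a-t graph; then v = v₀ + Δv.
0–4 s: ½(2 + -1)(4) = 2 m/s
4–5 s: ½(-1 + 5)(1) = 2 m/s
Δv = 4 m/s, so v(5) = -9 + (4) = -5 m/s.

-5 m/s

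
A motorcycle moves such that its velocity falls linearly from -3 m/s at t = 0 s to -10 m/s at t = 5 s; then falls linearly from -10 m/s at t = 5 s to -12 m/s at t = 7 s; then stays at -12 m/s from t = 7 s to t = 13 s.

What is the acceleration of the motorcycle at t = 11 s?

Acceleration is the slope of the v-t graph on 7–13 s: (-12 − -12)/(13 − 7) = 0 m/s².

0 m/s²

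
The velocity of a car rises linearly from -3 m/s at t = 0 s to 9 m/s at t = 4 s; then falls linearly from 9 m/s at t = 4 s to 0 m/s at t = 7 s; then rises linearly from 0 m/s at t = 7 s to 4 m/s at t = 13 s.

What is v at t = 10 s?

2 m/s

On 7–13 s the graph is linear from 0 to 4 m/s: v(10) = 0 + (4 − 0)·(10 − 7)/(13 − 7) = 2 m/s.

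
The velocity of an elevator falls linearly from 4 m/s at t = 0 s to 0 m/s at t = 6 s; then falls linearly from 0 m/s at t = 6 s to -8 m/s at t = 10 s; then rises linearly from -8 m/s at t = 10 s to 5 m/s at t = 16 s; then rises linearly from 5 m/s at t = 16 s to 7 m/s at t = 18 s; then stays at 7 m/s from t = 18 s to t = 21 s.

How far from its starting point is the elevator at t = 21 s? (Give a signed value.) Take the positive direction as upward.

20 m

Net displacement equals the area under the velocity-time graph (areas below the axis count negative).
0–6 s: ½(4 + 0)(6) = 12 m
6–10 s: ½(0 + -8)(4) = -16 m
10–16 s: ½(-8 + 5)(6) = -9 m
16–18 s: ½(5 + 7)(2) = 12 m
18–21 s: 7 × 3 = 21 m
Net displacement = 20 m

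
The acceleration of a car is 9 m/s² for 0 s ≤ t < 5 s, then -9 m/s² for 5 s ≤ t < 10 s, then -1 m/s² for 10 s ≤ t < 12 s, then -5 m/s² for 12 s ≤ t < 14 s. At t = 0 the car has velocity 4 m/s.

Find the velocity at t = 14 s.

Δv equals the area under the a-t graph; then v = v₀ + Δv.
0–5 s: 9 × 5 = 45 m/s
5–10 s: -9 × 5 = -45 m/s
10–12 s: -1 × 2 = -2 m/s
12–14 s: -5 × 2 = -10 m/s
Δv = -12 m/s, so v(14) = 4 + (-12) = -8 m/s.

-8 m/s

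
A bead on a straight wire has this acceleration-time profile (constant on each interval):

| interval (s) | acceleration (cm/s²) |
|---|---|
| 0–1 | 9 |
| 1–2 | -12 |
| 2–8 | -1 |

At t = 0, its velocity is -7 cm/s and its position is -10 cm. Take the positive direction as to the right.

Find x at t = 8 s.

-94.5 cm

On each constant-a segment, Δv = aΔt and Δx = v₀Δt + ½aΔt²; chain segment to segment.
0–1 s: v starts -7 cm/s; Δx = -7·1 + ½·9·1² = -2.5 cm; v ends 2 cm/s.
1–2 s: v starts 2 cm/s; Δx = 2·1 + ½·-12·1² = -4 cm; v ends -10 cm/s.
2–8 s: v starts -10 cm/s; Δx = -10·6 + ½·-1·6² = -78 cm; v ends -16 cm/s.
x(8) = -10 + Σ Δx = -94.5 cm.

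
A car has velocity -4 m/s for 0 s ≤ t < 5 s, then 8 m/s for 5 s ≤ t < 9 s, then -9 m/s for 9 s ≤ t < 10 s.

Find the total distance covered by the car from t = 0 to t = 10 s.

Total distance travelled is ∫|v| dt — sum the magnitudes of each area piece.
0–5 s: |-4| × 5 = 20 m
5–9 s: |8| × 4 = 32 m
9–10 s: |-9| × 1 = 9 m
Total distance = 61 m

61 m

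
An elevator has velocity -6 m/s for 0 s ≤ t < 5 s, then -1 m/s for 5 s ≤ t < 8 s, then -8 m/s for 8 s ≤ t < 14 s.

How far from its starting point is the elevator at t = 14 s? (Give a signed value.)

-81 m

Net displacement equals the area under the velocity-time graph (areas below the axis count negative).
0–5 s: -6 × 5 = -30 m
5–8 s: -1 × 3 = -3 m
8–14 s: -8 × 6 = -48 m
Net displacement = -81 m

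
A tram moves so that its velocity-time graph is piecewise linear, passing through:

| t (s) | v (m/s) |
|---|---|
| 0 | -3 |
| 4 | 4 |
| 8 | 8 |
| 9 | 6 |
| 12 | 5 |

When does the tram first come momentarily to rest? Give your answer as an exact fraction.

v changes sign on 0–4 s (from -3 to 4); the graph is linear there, so v = 0 at t = 0 + (3)·(4 − 0)/(4 − -3) = 12/7 s.

t = 12/7 s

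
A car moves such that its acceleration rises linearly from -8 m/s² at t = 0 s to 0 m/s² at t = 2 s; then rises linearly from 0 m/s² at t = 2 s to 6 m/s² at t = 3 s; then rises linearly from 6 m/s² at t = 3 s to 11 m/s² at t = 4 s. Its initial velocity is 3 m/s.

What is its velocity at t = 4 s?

6.5 m/s

Δv equals the area under the a-t graph; then v = v₀ + Δv.
0–2 s: ½(-8 + 0)(2) = -8 m/s
2–3 s: ½(0 + 6)(1) = 3 m/s
3–4 s: ½(6 + 11)(1) = 8.5 m/s
Δv = 3.5 m/s, so v(4) = 3 + (3.5) = 6.5 m/s.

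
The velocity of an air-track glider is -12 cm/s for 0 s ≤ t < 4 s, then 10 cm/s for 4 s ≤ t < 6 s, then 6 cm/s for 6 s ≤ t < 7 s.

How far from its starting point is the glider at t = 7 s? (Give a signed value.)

Net displacement equals the area under the velocity-time graph (areas below the axis count negative).
0–4 s: -12 × 4 = -48 cm
4–6 s: 10 × 2 = 20 cm
6–7 s: 6 × 1 = 6 cm
Net displacement = -22 cm

-22 cm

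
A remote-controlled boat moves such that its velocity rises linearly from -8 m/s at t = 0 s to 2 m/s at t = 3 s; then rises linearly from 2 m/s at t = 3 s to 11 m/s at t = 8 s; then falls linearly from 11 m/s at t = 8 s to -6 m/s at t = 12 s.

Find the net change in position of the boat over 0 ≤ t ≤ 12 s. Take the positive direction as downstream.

33.5 m

Net displacement equals the area under the velocity-time graph (areas below the axis count negative).
0–3 s: ½(-8 + 2)(3) = -9 m
3–8 s: ½(2 + 11)(5) = 32.5 m
8–12 s: ½(11 + -6)(4) = 10 m
Net displacement = 33.5 m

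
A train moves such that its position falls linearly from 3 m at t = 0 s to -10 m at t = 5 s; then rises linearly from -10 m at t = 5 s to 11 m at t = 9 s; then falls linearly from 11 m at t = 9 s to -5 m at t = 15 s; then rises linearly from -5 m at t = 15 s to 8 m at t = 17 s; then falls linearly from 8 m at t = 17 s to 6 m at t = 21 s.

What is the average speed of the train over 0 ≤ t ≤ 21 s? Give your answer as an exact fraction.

65/21 m/s

Average speed = (total path length)/(elapsed time); on a piecewise-linear x-t graph the path length is Σ|Δx|.
0–5 s: |Δx| = |-10 − 3| = 13 m
5–9 s: |Δx| = |11 − -10| = 21 m
9–15 s: |Δx| = |-5 − 11| = 16 m
15–17 s: |Δx| = |8 − -5| = 13 m
17–21 s: |Δx| = |6 − 8| = 2 m
Total path = 65 m; average speed = 65/21 = 65/21 m/s.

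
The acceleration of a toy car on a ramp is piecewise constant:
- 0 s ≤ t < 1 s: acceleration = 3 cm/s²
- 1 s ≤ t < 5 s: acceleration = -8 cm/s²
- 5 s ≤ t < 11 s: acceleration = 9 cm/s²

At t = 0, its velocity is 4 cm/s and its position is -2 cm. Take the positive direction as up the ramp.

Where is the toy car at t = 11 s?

-20.5 cm

On each constant-a segment, Δv = aΔt and Δx = v₀Δt + ½aΔt²; chain segment to segment.
0–1 s: v starts 4 cm/s; Δx = 4·1 + ½·3·1² = 5.5 cm; v ends 7 cm/s.
1–5 s: v starts 7 cm/s; Δx = 7·4 + ½·-8·4² = -36 cm; v ends -25 cm/s.
5–11 s: v starts -25 cm/s; Δx = -25·6 + ½·9·6² = 12 cm; v ends 29 cm/s.
x(11) = -2 + Σ Δx = -20.5 cm.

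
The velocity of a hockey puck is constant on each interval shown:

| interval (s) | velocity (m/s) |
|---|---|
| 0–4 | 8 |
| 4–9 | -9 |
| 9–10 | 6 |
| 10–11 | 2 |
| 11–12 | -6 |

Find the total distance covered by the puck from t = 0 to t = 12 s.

Distance (not displacement) is the total path length: add the absolute areas under v-t.
0–4 s: |8| × 4 = 32 m
4–9 s: |-9| × 5 = 45 m
9–10 s: |6| × 1 = 6 m
10–11 s: |2| × 1 = 2 m
11–12 s: |-6| × 1 = 6 m
Total distance = 91 m

91 m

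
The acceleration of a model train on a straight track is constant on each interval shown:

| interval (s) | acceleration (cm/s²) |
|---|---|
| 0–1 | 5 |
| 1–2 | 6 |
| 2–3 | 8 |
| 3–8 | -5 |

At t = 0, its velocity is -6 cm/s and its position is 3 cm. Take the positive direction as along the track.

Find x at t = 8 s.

13 cm

On each constant-a segment, Δv = aΔt and Δx = v₀Δt + ½aΔt²; chain segment to segment.
0–1 s: v starts -6 cm/s; Δx = -6·1 + ½·5·1² = -3.5 cm; v ends -1 cm/s.
1–2 s: v starts -1 cm/s; Δx = -1·1 + ½·6·1² = 2 cm; v ends 5 cm/s.
2–3 s: v starts 5 cm/s; Δx = 5·1 + ½·8·1² = 9 cm; v ends 13 cm/s.
3–8 s: v starts 13 cm/s; Δx = 13·5 + ½·-5·5² = 2.5 cm; v ends -12 cm/s.
x(8) = 3 + Σ Δx = 13 cm.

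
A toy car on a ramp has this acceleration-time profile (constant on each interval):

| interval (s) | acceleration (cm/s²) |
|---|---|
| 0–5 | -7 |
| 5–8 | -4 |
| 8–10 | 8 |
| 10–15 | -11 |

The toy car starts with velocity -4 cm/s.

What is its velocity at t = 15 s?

Δv equals the area under the a-t graph; then v = v₀ + Δv.
0–5 s: -7 × 5 = -35 cm/s
5–8 s: -4 × 3 = -12 cm/s
8–10 s: 8 × 2 = 16 cm/s
10–15 s: -11 × 5 = -55 cm/s
Δv = -86 cm/s, so v(15) = -4 + (-86) = -90 cm/s.

-90 cm/s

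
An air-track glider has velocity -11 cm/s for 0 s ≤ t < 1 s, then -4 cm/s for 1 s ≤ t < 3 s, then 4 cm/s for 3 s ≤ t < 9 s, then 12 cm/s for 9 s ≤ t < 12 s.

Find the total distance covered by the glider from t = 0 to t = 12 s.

79 cm

Distance (not displacement) is the total path length: add the absolute areas under v-t.
0–1 s: |-11| × 1 = 11 cm
1–3 s: |-4| × 2 = 8 cm
3–9 s: |4| × 6 = 24 cm
9–12 s: |12| × 3 = 36 cm
Total distance = 79 cm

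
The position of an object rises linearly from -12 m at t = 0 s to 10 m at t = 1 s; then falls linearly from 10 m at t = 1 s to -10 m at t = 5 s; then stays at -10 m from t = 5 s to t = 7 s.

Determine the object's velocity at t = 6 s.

0 m/s

Velocity is the slope of the x-t graph on 5–7 s: (-10 − -10)/(7 − 5) = 0 m/s.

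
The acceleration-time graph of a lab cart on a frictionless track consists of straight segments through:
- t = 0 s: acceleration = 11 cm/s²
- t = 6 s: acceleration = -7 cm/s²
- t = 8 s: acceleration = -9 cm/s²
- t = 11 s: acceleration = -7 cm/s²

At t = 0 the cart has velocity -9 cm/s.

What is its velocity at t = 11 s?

-37 cm/s

Δv equals the area under the a-t graph; then v = v₀ + Δv.
0–6 s: ½(11 + -7)(6) = 12 cm/s
6–8 s: ½(-7 + -9)(2) = -16 cm/s
8–11 s: ½(-9 + -7)(3) = -24 cm/s
Δv = -28 cm/s, so v(11) = -9 + (-28) = -37 cm/s.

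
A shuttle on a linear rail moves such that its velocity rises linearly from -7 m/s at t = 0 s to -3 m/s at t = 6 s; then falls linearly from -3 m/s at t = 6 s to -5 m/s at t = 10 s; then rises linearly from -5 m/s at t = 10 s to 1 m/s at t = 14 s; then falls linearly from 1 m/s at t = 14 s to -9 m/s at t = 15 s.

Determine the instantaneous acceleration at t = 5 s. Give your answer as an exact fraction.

Acceleration is the slope of the v-t graph on 0–6 s: (-3 − -7)/(6 − 0) = 2/3 m/s².

2/3 m/s²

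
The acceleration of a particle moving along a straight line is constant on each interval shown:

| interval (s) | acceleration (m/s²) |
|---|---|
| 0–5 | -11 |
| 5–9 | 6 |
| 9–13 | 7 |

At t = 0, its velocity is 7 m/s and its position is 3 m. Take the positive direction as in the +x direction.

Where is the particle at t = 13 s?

On each constant-a segment, Δv = aΔt and Δx = v₀Δt + ½aΔt²; chain segment to segment.
0–5 s: v starts 7 m/s; Δx = 7·5 + ½·-11·5² = -102.5 m; v ends -48 m/s.
5–9 s: v starts -48 m/s; Δx = -48·4 + ½·6·4² = -144 m; v ends -24 m/s.
9–13 s: v starts -24 m/s; Δx = -24·4 + ½·7·4² = -40 m; v ends 4 m/s.
x(13) = 3 + Σ Δx = -283.5 m.

-283.5 m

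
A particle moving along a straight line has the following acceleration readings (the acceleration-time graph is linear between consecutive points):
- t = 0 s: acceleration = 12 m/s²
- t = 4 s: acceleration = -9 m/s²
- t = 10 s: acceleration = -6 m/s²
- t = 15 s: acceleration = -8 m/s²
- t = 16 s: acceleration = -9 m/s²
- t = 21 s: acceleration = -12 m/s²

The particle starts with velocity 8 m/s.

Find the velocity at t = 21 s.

Δv equals the area under the a-t graph; then v = v₀ + Δv.
0–4 s: ½(12 + -9)(4) = 6 m/s
4–10 s: ½(-9 + -6)(6) = -45 m/s
10–15 s: ½(-6 + -8)(5) = -35 m/s
15–16 s: ½(-8 + -9)(1) = -8.5 m/s
16–21 s: ½(-9 + -12)(5) = -52.5 m/s
Δv = -135 m/s, so v(21) = 8 + (-135) = -127 m/s.

-127 m/s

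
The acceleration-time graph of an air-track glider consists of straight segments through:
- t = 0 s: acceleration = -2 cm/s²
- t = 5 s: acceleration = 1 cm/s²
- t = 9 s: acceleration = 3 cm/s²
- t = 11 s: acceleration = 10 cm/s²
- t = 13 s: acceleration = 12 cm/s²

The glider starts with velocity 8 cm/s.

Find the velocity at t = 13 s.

Δv equals the area under the a-t graph; then v = v₀ + Δv.
0–5 s: ½(-2 + 1)(5) = -2.5 cm/s
5–9 s: ½(1 + 3)(4) = 8 cm/s
9–11 s: ½(3 + 10)(2) = 13 cm/s
11–13 s: ½(10 + 12)(2) = 22 cm/s
Δv = 40.5 cm/s, so v(13) = 8 + (40.5) = 48.5 cm/s.

48.5 cm/s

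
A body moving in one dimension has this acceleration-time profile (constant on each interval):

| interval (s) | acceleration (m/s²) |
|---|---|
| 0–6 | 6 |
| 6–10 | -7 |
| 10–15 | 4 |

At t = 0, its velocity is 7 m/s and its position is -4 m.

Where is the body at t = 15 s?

387 m

On each constant-a segment, Δv = aΔt and Δx = v₀Δt + ½aΔt²; chain segment to segment.
0–6 s: v starts 7 m/s; Δx = 7·6 + ½·6·6² = 150 m; v ends 43 m/s.
6–10 s: v starts 43 m/s; Δx = 43·4 + ½·-7·4² = 116 m; v ends 15 m/s.
10–15 s: v starts 15 m/s; Δx = 15·5 + ½·4·5² = 125 m; v ends 35 m/s.
x(15) = -4 + Σ Δx = 387 m.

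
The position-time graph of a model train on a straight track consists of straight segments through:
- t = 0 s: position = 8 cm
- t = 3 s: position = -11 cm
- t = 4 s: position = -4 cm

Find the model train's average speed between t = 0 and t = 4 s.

6.5 cm/s

Average speed = (total path length)/(elapsed time); on a piecewise-linear x-t graph the path length is Σ|Δx|.
0–3 s: |Δx| = |-11 − 8| = 19 cm
3–4 s: |Δx| = |-4 − -11| = 7 cm
Total path = 26 cm; average speed = 26/4 = 6.5 cm/s.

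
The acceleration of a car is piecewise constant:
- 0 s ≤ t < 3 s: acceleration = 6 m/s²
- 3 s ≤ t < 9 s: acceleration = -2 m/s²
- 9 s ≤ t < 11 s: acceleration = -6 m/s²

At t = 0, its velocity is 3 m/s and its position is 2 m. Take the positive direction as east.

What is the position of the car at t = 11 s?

134 m

On each constant-a segment, Δv = aΔt and Δx = v₀Δt + ½aΔt²; chain segment to segment.
0–3 s: v starts 3 m/s; Δx = 3·3 + ½·6·3² = 36 m; v ends 21 m/s.
3–9 s: v starts 21 m/s; Δx = 21·6 + ½·-2·6² = 90 m; v ends 9 m/s.
9–11 s: v starts 9 m/s; Δx = 9·2 + ½·-6·2² = 6 m; v ends -3 m/s.
x(11) = 2 + Σ Δx = 134 m.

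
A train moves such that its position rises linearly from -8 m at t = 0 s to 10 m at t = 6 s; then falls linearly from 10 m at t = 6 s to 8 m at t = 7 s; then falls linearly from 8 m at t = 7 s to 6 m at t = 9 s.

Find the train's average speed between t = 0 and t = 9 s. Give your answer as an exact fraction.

22/9 m/s

Average speed = (total path length)/(elapsed time); on a piecewise-linear x-t graph the path length is Σ|Δx|.
0–6 s: |Δx| = |10 − -8| = 18 m
6–7 s: |Δx| = |8 − 10| = 2 m
7–9 s: |Δx| = |6 − 8| = 2 m
Total path = 22 m; average speed = 22/9 = 22/9 m/s.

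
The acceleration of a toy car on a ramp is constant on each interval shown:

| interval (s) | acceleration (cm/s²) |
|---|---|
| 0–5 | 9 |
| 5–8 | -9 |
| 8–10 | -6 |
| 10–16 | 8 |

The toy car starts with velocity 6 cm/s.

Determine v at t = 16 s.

60 cm/s

Δv equals the area under the a-t graph; then v = v₀ + Δv.
0–5 s: 9 × 5 = 45 cm/s
5–8 s: -9 × 3 = -27 cm/s
8–10 s: -6 × 2 = -12 cm/s
10–16 s: 8 × 6 = 48 cm/s
Δv = 54 cm/s, so v(16) = 6 + (54) = 60 cm/s.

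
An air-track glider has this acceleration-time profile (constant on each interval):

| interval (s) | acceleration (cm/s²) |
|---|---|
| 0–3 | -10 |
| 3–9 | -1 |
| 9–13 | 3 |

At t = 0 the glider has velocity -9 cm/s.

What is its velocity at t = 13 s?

Δv equals the area under the a-t graph; then v = v₀ + Δv.
0–3 s: -10 × 3 = -30 cm/s
3–9 s: -1 × 6 = -6 cm/s
9–13 s: 3 × 4 = 12 cm/s
Δv = -24 cm/s, so v(13) = -9 + (-24) = -33 cm/s.

-33 cm/s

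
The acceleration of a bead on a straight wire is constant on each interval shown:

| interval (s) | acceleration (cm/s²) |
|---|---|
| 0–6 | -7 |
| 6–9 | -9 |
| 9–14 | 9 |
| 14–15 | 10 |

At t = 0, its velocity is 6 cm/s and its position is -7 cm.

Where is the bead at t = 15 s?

-461 cm

On each constant-a segment, Δv = aΔt and Δx = v₀Δt + ½aΔt²; chain segment to segment.
0–6 s: v starts 6 cm/s; Δx = 6·6 + ½·-7·6² = -90 cm; v ends -36 cm/s.
6–9 s: v starts -36 cm/s; Δx = -36·3 + ½·-9·3² = -148.5 cm; v ends -63 cm/s.
9–14 s: v starts -63 cm/s; Δx = -63·5 + ½·9·5² = -202.5 cm; v ends -18 cm/s.
14–15 s: v starts -18 cm/s; Δx = -18·1 + ½·10·1² = -13 cm; v ends -8 cm/s.
x(15) = -7 + Σ Δx = -461 cm.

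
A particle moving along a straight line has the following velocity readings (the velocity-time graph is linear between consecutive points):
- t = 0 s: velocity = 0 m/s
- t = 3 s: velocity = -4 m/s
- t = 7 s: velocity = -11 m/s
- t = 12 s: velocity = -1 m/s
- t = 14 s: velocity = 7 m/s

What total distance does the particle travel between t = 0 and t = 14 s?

72.25 m

Total distance travelled is ∫|v| dt — sum the magnitudes of each area piece.
0–3 s: |½(0 + -4)(3)| = 6 m
3–7 s: |½(-4 + -11)(4)| = 30 m
7–12 s: |½(-11 + -1)(5)| = 30 m
12–14 s: v = 0 at t = 12.25 s; triangle areas 0.125 + 6.125 = 6.25 m
Total distance = 72.25 m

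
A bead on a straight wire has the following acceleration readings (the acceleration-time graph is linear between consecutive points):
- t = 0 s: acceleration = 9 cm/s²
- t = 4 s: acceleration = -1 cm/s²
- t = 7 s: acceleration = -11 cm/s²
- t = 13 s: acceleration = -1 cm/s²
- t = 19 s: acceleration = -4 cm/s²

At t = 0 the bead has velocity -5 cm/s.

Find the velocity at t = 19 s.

-58 cm/s

Δv equals the area under the a-t graph; then v = v₀ + Δv.
0–4 s: ½(9 + -1)(4) = 16 cm/s
4–7 s: ½(-1 + -11)(3) = -18 cm/s
7–13 s: ½(-11 + -1)(6) = -36 cm/s
13–19 s: ½(-1 + -4)(6) = -15 cm/s
Δv = -53 cm/s, so v(19) = -5 + (-53) = -58 cm/s.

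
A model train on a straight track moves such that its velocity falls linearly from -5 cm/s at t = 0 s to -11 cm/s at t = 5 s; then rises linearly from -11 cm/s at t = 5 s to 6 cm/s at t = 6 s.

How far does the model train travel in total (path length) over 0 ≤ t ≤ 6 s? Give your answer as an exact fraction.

Total distance travelled is ∫|v| dt — sum the magnitudes of each area piece.
0–5 s: |½(-5 + -11)(5)| = 40 cm
5–6 s: v = 0 at t = 96/17 s; triangle areas 121/34 + 18/17 = 157/34 cm
Total distance = 1517/34 cm

1517/34 cm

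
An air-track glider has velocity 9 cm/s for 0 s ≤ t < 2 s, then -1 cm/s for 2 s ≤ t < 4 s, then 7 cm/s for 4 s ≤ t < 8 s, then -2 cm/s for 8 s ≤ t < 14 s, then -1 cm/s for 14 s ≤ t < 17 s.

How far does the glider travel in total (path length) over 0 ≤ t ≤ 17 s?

63 cm

Distance (not displacement) is the total path length: add the absolute areas under v-t.
0–2 s: |9| × 2 = 18 cm
2–4 s: |-1| × 2 = 2 cm
4–8 s: |7| × 4 = 28 cm
8–14 s: |-2| × 6 = 12 cm
14–17 s: |-1| × 3 = 3 cm
Total distance = 63 cm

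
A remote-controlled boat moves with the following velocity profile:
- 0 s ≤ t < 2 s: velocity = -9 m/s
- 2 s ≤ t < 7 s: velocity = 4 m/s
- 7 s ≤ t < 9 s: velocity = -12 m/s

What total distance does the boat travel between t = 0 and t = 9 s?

Total distance travelled is ∫|v| dt — sum the magnitudes of each area piece.
0–2 s: |-9| × 2 = 18 m
2–7 s: |4| × 5 = 20 m
7–9 s: |-12| × 2 = 24 m
Total distance = 62 m

62 m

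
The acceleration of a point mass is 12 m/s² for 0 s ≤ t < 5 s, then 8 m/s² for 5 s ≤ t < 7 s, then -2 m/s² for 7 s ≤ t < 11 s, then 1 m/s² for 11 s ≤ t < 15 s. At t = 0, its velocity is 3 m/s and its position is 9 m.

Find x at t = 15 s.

On each constant-a segment, Δv = aΔt and Δx = v₀Δt + ½aΔt²; chain segment to segment.
0–5 s: v starts 3 m/s; Δx = 3·5 + ½·12·5² = 165 m; v ends 63 m/s.
5–7 s: v starts 63 m/s; Δx = 63·2 + ½·8·2² = 142 m; v ends 79 m/s.
7–11 s: v starts 79 m/s; Δx = 79·4 + ½·-2·4² = 300 m; v ends 71 m/s.
11–15 s: v starts 71 m/s; Δx = 71·4 + ½·1·4² = 292 m; v ends 75 m/s.
x(15) = 9 + Σ Δx = 908 m.

908 m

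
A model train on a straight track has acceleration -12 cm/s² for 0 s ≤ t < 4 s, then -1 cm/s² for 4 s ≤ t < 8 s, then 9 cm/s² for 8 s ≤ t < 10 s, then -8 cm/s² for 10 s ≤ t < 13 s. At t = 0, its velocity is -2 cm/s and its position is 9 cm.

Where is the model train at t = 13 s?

-537 cm

On each constant-a segment, Δv = aΔt and Δx = v₀Δt + ½aΔt²; chain segment to segment.
0–4 s: v starts -2 cm/s; Δx = -2·4 + ½·-12·4² = -104 cm; v ends -50 cm/s.
4–8 s: v starts -50 cm/s; Δx = -50·4 + ½·-1·4² = -208 cm; v ends -54 cm/s.
8–10 s: v starts -54 cm/s; Δx = -54·2 + ½·9·2² = -90 cm; v ends -36 cm/s.
10–13 s: v starts -36 cm/s; Δx = -36·3 + ½·-8·3² = -144 cm; v ends -60 cm/s.
x(13) = 9 + Σ Δx = -537 cm.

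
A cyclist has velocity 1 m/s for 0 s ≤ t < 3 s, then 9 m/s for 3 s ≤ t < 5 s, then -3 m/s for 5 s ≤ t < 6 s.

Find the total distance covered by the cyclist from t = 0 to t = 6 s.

Total distance travelled is ∫|v| dt — sum the magnitudes of each area piece.
0–3 s: |1| × 3 = 3 m
3–5 s: |9| × 2 = 18 m
5–6 s: |-3| × 1 = 3 m
Total distance = 24 m

24 m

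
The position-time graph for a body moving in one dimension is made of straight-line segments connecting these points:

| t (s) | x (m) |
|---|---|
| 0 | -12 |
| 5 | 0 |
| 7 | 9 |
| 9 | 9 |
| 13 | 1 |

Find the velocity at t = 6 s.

4.5 m/s

Velocity is the slope of the x-t graph on 5–7 s: (9 − 0)/(7 − 5) = 4.5 m/s.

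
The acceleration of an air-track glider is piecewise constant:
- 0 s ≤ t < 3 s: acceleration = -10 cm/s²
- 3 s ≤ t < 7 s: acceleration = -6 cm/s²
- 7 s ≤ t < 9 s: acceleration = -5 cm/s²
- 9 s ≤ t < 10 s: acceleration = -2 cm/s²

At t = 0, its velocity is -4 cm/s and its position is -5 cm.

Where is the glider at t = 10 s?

-441 cm

On each constant-a segment, Δv = aΔt and Δx = v₀Δt + ½aΔt²; chain segment to segment.
0–3 s: v starts -4 cm/s; Δx = -4·3 + ½·-10·3² = -57 cm; v ends -34 cm/s.
3–7 s: v starts -34 cm/s; Δx = -34·4 + ½·-6·4² = -184 cm; v ends -58 cm/s.
7–9 s: v starts -58 cm/s; Δx = -58·2 + ½·-5·2² = -126 cm; v ends -68 cm/s.
9–10 s: v starts -68 cm/s; Δx = -68·1 + ½·-2·1² = -69 cm; v ends -70 cm/s.
x(10) = -5 + Σ Δx = -441 cm.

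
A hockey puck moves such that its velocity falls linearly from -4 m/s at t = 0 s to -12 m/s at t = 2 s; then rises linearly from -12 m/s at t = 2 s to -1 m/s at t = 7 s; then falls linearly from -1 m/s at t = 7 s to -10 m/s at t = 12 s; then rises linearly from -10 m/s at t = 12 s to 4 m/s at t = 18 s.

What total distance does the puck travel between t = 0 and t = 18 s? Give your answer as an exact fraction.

706/7 m

Total distance travelled is ∫|v| dt — sum the magnitudes of each area piece.
0–2 s: |½(-4 + -12)(2)| = 16 m
2–7 s: |½(-12 + -1)(5)| = 32.5 m
7–12 s: |½(-1 + -10)(5)| = 27.5 m
12–18 s: v = 0 at t = 114/7 s; triangle areas 150/7 + 24/7 = 174/7 m
Total distance = 706/7 m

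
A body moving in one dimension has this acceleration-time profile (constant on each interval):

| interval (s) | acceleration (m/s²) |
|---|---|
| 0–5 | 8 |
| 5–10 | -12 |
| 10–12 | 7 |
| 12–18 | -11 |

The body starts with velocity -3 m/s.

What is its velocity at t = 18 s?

Δv equals the area under the a-t graph; then v = v₀ + Δv.
0–5 s: 8 × 5 = 40 m/s
5–10 s: -12 × 5 = -60 m/s
10–12 s: 7 × 2 = 14 m/s
12–18 s: -11 × 6 = -66 m/s
Δv = -72 m/s, so v(18) = -3 + (-72) = -75 m/s.

-75 m/s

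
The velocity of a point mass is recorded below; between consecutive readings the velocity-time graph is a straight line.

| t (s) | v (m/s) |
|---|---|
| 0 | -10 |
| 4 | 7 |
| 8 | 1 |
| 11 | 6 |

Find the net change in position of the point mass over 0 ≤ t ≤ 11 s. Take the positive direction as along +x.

Net displacement equals the area under the velocity-time graph (areas below the axis count negative).
0–4 s: ½(-10 + 7)(4) = -6 m
4–8 s: ½(7 + 1)(4) = 16 m
8–11 s: ½(1 + 6)(3) = 10.5 m
Net displacement = 20.5 m

20.5 m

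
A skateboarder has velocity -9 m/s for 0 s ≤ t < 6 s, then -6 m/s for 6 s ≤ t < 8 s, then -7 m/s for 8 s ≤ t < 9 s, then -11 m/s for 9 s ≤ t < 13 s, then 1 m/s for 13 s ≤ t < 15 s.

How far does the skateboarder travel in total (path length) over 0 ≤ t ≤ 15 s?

119 m

Distance (not displacement) is the total path length: add the absolute areas under v-t.
0–6 s: |-9| × 6 = 54 m
6–8 s: |-6| × 2 = 12 m
8–9 s: |-7| × 1 = 7 m
9–13 s: |-11| × 4 = 44 m
13–15 s: |1| × 2 = 2 m
Total distance = 119 m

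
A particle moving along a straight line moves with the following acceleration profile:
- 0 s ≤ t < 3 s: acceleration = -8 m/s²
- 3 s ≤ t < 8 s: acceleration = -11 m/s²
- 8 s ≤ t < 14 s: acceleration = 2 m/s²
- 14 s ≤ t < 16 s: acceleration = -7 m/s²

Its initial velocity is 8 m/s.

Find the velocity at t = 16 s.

Δv equals the area under the a-t graph; then v = v₀ + Δv.
0–3 s: -8 × 3 = -24 m/s
3–8 s: -11 × 5 = -55 m/s
8–14 s: 2 × 6 = 12 m/s
14–16 s: -7 × 2 = -14 m/s
Δv = -81 m/s, so v(16) = 8 + (-81) = -73 m/s.

-73 m/s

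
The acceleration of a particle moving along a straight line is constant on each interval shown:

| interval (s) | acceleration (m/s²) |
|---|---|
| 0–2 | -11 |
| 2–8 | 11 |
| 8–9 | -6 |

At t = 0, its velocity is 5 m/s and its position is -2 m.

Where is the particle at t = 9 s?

128 m

On each constant-a segment, Δv = aΔt and Δx = v₀Δt + ½aΔt²; chain segment to segment.
0–2 s: v starts 5 m/s; Δx = 5·2 + ½·-11·2² = -12 m; v ends -17 m/s.
2–8 s: v starts -17 m/s; Δx = -17·6 + ½·11·6² = 96 m; v ends 49 m/s.
8–9 s: v starts 49 m/s; Δx = 49·1 + ½·-6·1² = 46 m; v ends 43 m/s.
x(9) = -2 + Σ Δx = 128 m.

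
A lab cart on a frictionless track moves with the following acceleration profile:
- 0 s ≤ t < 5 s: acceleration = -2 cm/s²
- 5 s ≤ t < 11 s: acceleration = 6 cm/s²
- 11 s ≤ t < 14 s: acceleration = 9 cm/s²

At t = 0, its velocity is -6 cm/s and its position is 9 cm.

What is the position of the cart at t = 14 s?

On each constant-a segment, Δv = aΔt and Δx = v₀Δt + ½aΔt²; chain segment to segment.
0–5 s: v starts -6 cm/s; Δx = -6·5 + ½·-2·5² = -55 cm; v ends -16 cm/s.
5–11 s: v starts -16 cm/s; Δx = -16·6 + ½·6·6² = 12 cm; v ends 20 cm/s.
11–14 s: v starts 20 cm/s; Δx = 20·3 + ½·9·3² = 100.5 cm; v ends 47 cm/s.
x(14) = 9 + Σ Δx = 66.5 cm.

66.5 cm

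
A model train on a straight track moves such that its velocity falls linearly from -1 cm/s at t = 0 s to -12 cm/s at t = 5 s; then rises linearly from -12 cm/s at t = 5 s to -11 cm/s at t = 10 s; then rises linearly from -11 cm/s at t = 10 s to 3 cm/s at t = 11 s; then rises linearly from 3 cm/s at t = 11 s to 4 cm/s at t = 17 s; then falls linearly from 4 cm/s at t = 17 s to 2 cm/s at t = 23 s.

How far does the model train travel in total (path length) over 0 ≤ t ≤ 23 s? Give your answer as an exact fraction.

Total distance travelled is ∫|v| dt — sum the magnitudes of each area piece.
0–5 s: |½(-1 + -12)(5)| = 32.5 cm
5–10 s: |½(-12 + -11)(5)| = 57.5 cm
10–11 s: v = 0 at t = 151/14 s; triangle areas 121/28 + 9/28 = 65/14 cm
11–17 s: |½(3 + 4)(6)| = 21 cm
17–23 s: |½(4 + 2)(6)| = 18 cm
Total distance = 1871/14 cm

1871/14 cm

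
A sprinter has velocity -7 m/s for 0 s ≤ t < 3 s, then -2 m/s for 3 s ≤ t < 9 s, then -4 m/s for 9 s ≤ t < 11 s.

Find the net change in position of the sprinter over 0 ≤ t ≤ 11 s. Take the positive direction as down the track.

-41 m

Displacement is the signed area under the v-t curve.
0–3 s: -7 × 3 = -21 m
3–9 s: -2 × 6 = -12 m
9–11 s: -4 × 2 = -8 m
Net displacement = -41 m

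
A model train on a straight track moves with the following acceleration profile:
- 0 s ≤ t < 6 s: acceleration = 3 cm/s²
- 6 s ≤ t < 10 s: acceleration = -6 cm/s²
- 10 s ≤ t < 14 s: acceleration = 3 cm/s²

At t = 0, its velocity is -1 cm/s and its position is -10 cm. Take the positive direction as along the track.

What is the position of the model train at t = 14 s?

54 cm

On each constant-a segment, Δv = aΔt and Δx = v₀Δt + ½aΔt²; chain segment to segment.
0–6 s: v starts -1 cm/s; Δx = -1·6 + ½·3·6² = 48 cm; v ends 17 cm/s.
6–10 s: v starts 17 cm/s; Δx = 17·4 + ½·-6·4² = 20 cm; v ends -7 cm/s.
10–14 s: v starts -7 cm/s; Δx = -7·4 + ½·3·4² = -4 cm; v ends 5 cm/s.
x(14) = -10 + Σ Δx = 54 cm.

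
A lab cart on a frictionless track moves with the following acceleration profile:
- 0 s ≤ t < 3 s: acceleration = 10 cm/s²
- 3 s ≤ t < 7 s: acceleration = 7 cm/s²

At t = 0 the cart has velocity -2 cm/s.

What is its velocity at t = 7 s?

56 cm/s

Δv equals the area under the a-t graph; then v = v₀ + Δv.
0–3 s: 10 × 3 = 30 cm/s
3–7 s: 7 × 4 = 28 cm/s
Δv = 58 cm/s, so v(7) = -2 + (58) = 56 cm/s.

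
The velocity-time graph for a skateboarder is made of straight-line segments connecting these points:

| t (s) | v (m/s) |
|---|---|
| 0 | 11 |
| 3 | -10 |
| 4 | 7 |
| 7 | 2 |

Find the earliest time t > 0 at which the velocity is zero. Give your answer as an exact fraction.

t = 11/7 s

v changes sign on 0–3 s (from 11 to -10); the graph is linear there, so v = 0 at t = 0 + (-11)·(3 − 0)/(-10 − 11) = 11/7 s.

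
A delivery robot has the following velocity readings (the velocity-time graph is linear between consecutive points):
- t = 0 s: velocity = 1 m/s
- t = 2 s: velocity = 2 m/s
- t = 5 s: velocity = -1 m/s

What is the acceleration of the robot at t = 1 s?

0.5 m/s²

Acceleration is the slope of the v-t graph on 0–2 s: (2 − 1)/(2 − 0) = 0.5 m/s².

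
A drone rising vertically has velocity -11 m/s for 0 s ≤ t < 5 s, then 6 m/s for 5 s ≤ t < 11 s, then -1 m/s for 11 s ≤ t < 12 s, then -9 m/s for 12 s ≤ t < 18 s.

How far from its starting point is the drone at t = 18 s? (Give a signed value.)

Displacement is the signed area under the v-t curve.
0–5 s: -11 × 5 = -55 m
5–11 s: 6 × 6 = 36 m
11–12 s: -1 × 1 = -1 m
12–18 s: -9 × 6 = -54 m
Net displacement = -74 m

-74 m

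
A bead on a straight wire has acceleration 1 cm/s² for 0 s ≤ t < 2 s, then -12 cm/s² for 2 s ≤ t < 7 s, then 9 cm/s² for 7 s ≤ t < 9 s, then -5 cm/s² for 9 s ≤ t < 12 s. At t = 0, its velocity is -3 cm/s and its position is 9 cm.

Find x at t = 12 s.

-405.5 cm

On each constant-a segment, Δv = aΔt and Δx = v₀Δt + ½aΔt²; chain segment to segment.
0–2 s: v starts -3 cm/s; Δx = -3·2 + ½·1·2² = -4 cm; v ends -1 cm/s.
2–7 s: v starts -1 cm/s; Δx = -1·5 + ½·-12·5² = -155 cm; v ends -61 cm/s.
7–9 s: v starts -61 cm/s; Δx = -61·2 + ½·9·2² = -104 cm; v ends -43 cm/s.
9–12 s: v starts -43 cm/s; Δx = -43·3 + ½·-5·3² = -151.5 cm; v ends -58 cm/s.
x(12) = 9 + Σ Δx = -405.5 cm.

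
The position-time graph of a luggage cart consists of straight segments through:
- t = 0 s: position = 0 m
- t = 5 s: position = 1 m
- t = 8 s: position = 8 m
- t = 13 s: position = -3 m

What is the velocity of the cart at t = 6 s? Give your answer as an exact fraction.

7/3 m/s

Velocity is the slope of the x-t graph on 5–8 s: (8 − 1)/(8 − 5) = 7/3 m/s.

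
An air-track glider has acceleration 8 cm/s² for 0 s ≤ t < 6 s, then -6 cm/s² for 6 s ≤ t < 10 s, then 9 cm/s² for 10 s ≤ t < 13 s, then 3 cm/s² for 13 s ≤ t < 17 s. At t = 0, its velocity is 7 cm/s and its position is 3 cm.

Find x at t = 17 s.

On each constant-a segment, Δv = aΔt and Δx = v₀Δt + ½aΔt²; chain segment to segment.
0–6 s: v starts 7 cm/s; Δx = 7·6 + ½·8·6² = 186 cm; v ends 55 cm/s.
6–10 s: v starts 55 cm/s; Δx = 55·4 + ½·-6·4² = 172 cm; v ends 31 cm/s.
10–13 s: v starts 31 cm/s; Δx = 31·3 + ½·9·3² = 133.5 cm; v ends 58 cm/s.
13–17 s: v starts 58 cm/s; Δx = 58·4 + ½·3·4² = 256 cm; v ends 70 cm/s.
x(17) = 3 + Σ Δx = 750.5 cm.

750.5 cm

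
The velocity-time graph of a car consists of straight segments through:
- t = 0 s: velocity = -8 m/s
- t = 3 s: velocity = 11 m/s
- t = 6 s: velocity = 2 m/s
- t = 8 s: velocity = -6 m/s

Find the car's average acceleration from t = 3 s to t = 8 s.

-3.4 m/s²

Average acceleration = Δv/Δt = (-6 − 11)/(8 − 3) = -3.4 m/s².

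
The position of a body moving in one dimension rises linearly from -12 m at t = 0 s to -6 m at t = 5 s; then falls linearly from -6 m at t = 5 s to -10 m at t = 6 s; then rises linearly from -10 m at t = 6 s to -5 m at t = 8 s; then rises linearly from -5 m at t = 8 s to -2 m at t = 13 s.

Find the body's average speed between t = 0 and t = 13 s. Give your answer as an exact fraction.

Average speed = (total path length)/(elapsed time); on a piecewise-linear x-t graph the path length is Σ|Δx|.
0–5 s: |Δx| = |-6 − -12| = 6 m
5–6 s: |Δx| = |-10 − -6| = 4 m
6–8 s: |Δx| = |-5 − -10| = 5 m
8–13 s: |Δx| = |-2 − -5| = 3 m
Total path = 18 m; average speed = 18/13 = 18/13 m/s.

18/13 m/s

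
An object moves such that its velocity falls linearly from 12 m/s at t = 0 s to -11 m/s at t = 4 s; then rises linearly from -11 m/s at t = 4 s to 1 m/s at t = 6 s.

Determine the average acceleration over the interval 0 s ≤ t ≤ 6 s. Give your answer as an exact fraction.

-11/6 m/s²

Average acceleration = Δv/Δt = (1 − 12)/(6 − 0) = -11/6 m/s².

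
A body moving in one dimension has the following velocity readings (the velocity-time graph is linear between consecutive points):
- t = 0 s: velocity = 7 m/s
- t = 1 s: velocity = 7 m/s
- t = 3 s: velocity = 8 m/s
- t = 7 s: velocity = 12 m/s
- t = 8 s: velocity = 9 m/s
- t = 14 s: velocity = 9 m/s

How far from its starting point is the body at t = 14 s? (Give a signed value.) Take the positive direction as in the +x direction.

126.5 m

Net displacement equals the area under the velocity-time graph (areas below the axis count negative).
0–1 s: 7 × 1 = 7 m
1–3 s: ½(7 + 8)(2) = 15 m
3–7 s: ½(8 + 12)(4) = 40 m
7–8 s: ½(12 + 9)(1) = 10.5 m
8–14 s: 9 × 6 = 54 m
Net displacement = 126.5 m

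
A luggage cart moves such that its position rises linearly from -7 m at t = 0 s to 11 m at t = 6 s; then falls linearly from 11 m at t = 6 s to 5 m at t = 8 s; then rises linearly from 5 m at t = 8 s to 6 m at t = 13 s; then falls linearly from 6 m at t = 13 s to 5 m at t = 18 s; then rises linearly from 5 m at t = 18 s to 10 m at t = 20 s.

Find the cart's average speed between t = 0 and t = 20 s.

1.55 m/s

Average speed = (total path length)/(elapsed time); on a piecewise-linear x-t graph the path length is Σ|Δx|.
0–6 s: |Δx| = |11 − -7| = 18 m
6–8 s: |Δx| = |5 − 11| = 6 m
8–13 s: |Δx| = |6 − 5| = 1 m
13–18 s: |Δx| = |5 − 6| = 1 m
18–20 s: |Δx| = |10 − 5| = 5 m
Total path = 31 m; average speed = 31/20 = 1.55 m/s.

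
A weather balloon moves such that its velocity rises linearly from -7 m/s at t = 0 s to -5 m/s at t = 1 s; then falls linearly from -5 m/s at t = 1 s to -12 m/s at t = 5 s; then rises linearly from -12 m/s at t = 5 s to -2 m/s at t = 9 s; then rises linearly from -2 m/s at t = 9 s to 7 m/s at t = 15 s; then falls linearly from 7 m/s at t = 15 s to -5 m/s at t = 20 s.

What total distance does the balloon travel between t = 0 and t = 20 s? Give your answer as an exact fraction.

1213/12 m

Total distance travelled is ∫|v| dt — sum the magnitudes of each area piece.
0–1 s: |½(-7 + -5)(1)| = 6 m
1–5 s: |½(-5 + -12)(4)| = 34 m
5–9 s: |½(-12 + -2)(4)| = 28 m
9–15 s: v = 0 at t = 31/3 s; triangle areas 4/3 + 49/3 = 53/3 m
15–20 s: v = 0 at t = 215/12 s; triangle areas 245/24 + 125/24 = 185/12 m
Total distance = 1213/12 m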